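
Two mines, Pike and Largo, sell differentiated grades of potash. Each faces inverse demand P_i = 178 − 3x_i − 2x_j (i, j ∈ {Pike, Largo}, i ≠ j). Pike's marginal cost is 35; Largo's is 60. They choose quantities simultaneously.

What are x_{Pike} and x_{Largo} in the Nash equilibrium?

19.4375, 13.1875

Mine Pike's profit: π = x_{Pike}(178 − 3x_{Pike} − 2x_{Largo}) − 35x_{Pike}.
∂π/∂x_{Pike} = 143 − 6x_{Pike} − 2x_{Largo} = 0 ⇒ x_{Pike} = 143/6 − (1/3)x_{Largo}.
Similarly x_{Largo} = 59/3 − (1/3)x_{Pike}.
Solving the two reaction functions simultaneously: (1 − (−1/3)(−1/3))x_{Pike} = 143/6 − (1/3)·(59/3), so (8/9)x_{Pike} = 311/18 and x_{Pike} = 19.4375.
Then x_{Largo} = 59/3 − (1/3)·19.4375 = 13.1875.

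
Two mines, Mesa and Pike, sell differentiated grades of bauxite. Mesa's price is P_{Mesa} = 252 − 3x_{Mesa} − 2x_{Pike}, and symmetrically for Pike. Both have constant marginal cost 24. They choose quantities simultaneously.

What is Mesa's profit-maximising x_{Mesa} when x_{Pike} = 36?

26

Mine Mesa's profit: π = x_{Mesa}(252 − 3x_{Mesa} − 2x_{Pike}) − 24x_{Mesa}.
∂π/∂x_{Mesa} = 228 − 6x_{Mesa} − 2x_{Pike} = 0 ⇒ x_{Mesa} = 38 − (1/3)x_{Pike}.
At x_{Pike} = 36: x_{Mesa} = 38 − (1/3)·36 = 26.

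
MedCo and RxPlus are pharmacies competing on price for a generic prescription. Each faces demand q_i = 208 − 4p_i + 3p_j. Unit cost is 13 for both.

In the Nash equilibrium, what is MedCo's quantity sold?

156

MedCo's profit: π = (p_{MedCo} − 13)(208 − 4p_{MedCo} + 3p_{RxPlus}).
∂π/∂p_{MedCo} = 260 − 8p_{MedCo} + 3p_{RxPlus} = 0 ⇒ p_{MedCo} = 32.5 + 0.375p_{RxPlus}.
Setting p_{MedCo} = p_{RxPlus} in the reaction function: p_{MedCo} = 32.5 + 0.375p_{MedCo}, so p_{MedCo} = 32.5 / 0.625 = 52.
q_{MedCo} = 208 − 4·52 + 3·52 = 156.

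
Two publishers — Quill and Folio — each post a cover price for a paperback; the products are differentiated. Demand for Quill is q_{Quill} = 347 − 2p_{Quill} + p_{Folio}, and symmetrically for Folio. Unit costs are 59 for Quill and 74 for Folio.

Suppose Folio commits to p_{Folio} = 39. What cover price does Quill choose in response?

Quill's profit: π = (p_{Quill} − 59)(347 − 2p_{Quill} + p_{Folio}).
∂π/∂p_{Quill} = 465 − 4p_{Quill} + p_{Folio} = 0 ⇒ p_{Quill} = 116.25 + 0.25p_{Folio}.
At p_{Folio} = 39: p_{Quill} = 116.25 + 0.25·39 = 126.

126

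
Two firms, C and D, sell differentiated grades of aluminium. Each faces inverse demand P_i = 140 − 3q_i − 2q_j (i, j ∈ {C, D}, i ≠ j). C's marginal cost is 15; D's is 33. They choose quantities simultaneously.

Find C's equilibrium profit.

Firm C's profit: π = q_C(140 − 3q_C − 2q_D) − 15q_C.
∂π/∂q_C = 125 − 6q_C − 2q_D = 0 ⇒ q_C = 125/6 − (1/3)q_D.
Similarly q_D = 107/6 − (1/3)q_C.
Plugging q_D into C's best response: q_C = 125/6 − (1/3)(107/6 − (1/3)q_C) ⇒ (8/9)q_C = 134/9, so q_C = 16.75.
Then q_D = 107/6 − (1/3)·16.75 = 12.25.
P_C = 140 − 3·16.75 − 2·12.25 = 65.25.
Profit = (65.25 − 15)·16.75 = 841.6875.

841.6875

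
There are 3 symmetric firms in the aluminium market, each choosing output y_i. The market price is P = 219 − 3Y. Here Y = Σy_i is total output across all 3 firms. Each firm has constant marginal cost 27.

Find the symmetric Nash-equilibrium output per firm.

16

A representative firm's profit is π_i = y_i(219 − 3Y) − 27y_i, with Y = y_i + Σ_{j≠i} y_j.
First-order condition: 192 − 6y_i − 3Σ_{j≠i} y_j = 0.
In a symmetric equilibrium every firm chooses the same y, so Σ_{j≠i} y_j = 2y. The condition becomes 192 − 12y = 0, giving y = 192/12 = 16.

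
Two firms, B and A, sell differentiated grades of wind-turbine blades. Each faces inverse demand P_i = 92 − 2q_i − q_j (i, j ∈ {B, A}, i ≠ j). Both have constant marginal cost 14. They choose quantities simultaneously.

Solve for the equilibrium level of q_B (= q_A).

Firm B's profit: π = q_B(92 − 2q_B − q_A) − 14q_B.
∂π/∂q_B = 78 − 4q_B − q_A = 0 ⇒ q_B = 19.5 − 0.25q_A.
By symmetry q_A = q_B; substituting into the reaction function, 1.25q_B = 19.5 and q_B = 15.6.

15.6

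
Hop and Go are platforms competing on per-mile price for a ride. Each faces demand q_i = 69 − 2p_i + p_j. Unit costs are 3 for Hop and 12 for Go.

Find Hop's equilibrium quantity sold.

Hop's profit: π = (p_{Hop} − 3)(69 − 2p_{Hop} + p_{Go}).
∂π/∂p_{Hop} = 75 − 4p_{Hop} + p_{Go} = 0 ⇒ p_{Hop} = 18.75 + 0.25p_{Go}.
Similarly p_{Go} = 23.25 + 0.25p_{Hop}.
Solving the two reaction functions simultaneously: (1 − (0.25)(0.25))p_{Hop} = 18.75 + 0.25·23.25, so 0.9375p_{Hop} = 24.5625 and p_{Hop} = 26.2.
Then p_{Go} = 23.25 + 0.25·26.2 = 29.8.
q_{Hop} = 69 − 2·26.2 + 29.8 = 46.4.

46.4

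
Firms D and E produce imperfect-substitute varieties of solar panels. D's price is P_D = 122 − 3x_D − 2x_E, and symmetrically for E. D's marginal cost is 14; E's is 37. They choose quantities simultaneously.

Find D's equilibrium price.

Firm D's profit: π = x_D(122 − 3x_D − 2x_E) − 14x_D.
∂π/∂x_D = 108 − 6x_D − 2x_E = 0 ⇒ x_D = 18 − (1/3)x_E.
Similarly x_E = 85/6 − (1/3)x_D.
Substituting the second reaction function into the first: x_D = 18 − (1/3)(85/6 − (1/3)x_D), which gives (8/9)x_D = 239/18 ⇒ x_D = 14.9375.
Then x_E = 85/6 − (1/3)·14.9375 = 9.1875.
P_D = 122 − 3·14.9375 − 2·9.1875 = 58.8125.

58.8125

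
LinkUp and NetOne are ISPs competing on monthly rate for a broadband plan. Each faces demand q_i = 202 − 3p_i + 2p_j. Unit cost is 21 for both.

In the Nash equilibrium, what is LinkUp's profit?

6142.6875

LinkUp's profit: π = (p_{LinkUp} − 21)(202 − 3p_{LinkUp} + 2p_{NetOne}).
∂π/∂p_{LinkUp} = 265 − 6p_{LinkUp} + 2p_{NetOne} = 0 ⇒ p_{LinkUp} = 265/6 + (1/3)p_{NetOne}.
Setting p_{LinkUp} = p_{NetOne} in the reaction function: p_{LinkUp} = 265/6 + (1/3)p_{LinkUp}, so p_{LinkUp} = (265/6) / (2/3) = 66.25.
q_{LinkUp} = 202 − 3·66.25 + 2·66.25 = 135.75.
Profit = (66.25 − 21)·135.75 = 6142.6875.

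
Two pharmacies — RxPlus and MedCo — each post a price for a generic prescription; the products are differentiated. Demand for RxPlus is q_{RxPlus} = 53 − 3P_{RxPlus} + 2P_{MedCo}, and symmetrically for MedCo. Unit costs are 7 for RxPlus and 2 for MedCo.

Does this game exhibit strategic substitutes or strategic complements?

strategic complements

RxPlus's profit: π = (P_{RxPlus} − 7)(53 − 3P_{RxPlus} + 2P_{MedCo}).
∂π/∂P_{RxPlus} = 74 − 6P_{RxPlus} + 2P_{MedCo} = 0 ⇒ P_{RxPlus} = 37/3 + (1/3)P_{MedCo}.
The best-response slope dP_{RxPlus}/dP_{MedCo} = 1/3 > 0: the reaction function is upward-sloping, so the choices are strategic complements.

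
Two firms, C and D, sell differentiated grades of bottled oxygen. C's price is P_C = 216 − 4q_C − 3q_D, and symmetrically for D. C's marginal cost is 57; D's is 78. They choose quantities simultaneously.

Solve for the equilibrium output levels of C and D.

15.6, 11.4

Firm C's profit: π = q_C(216 − 4q_C − 3q_D) − 57q_C.
∂π/∂q_C = 159 − 8q_C − 3q_D = 0 ⇒ q_C = 19.875 − 0.375q_D.
Similarly q_D = 17.25 − 0.375q_C.
Solving the two reaction functions simultaneously: (1 − (−0.375)(−0.375))q_C = 19.875 − 0.375·17.25, so (55/64)q_C = 429/32 and q_C = 15.6.
Then q_D = 17.25 − 0.375·15.6 = 11.4.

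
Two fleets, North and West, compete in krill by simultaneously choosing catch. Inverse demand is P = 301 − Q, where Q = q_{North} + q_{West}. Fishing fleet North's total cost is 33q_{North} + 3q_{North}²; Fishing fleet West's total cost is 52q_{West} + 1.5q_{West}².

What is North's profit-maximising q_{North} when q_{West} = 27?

Fishing fleet North's profit: π = q_{North}(301 − (q_{North} + q_{West})) − 33q_{North} − 3q_{North}².
∂π/∂q_{North} = 268 − 8q_{North} − q_{West} = 0, so q_{North} = 33.5 − 0.125q_{West}.
At q_{West} = 27: q_{North} = 33.5 − 0.125·27 = 30.125.

30.125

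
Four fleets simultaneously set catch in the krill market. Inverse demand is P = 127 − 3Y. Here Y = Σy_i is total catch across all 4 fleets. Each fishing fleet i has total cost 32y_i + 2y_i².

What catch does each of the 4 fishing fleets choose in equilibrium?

5

A representative fishing fleet's profit is π_i = y_i(127 − 3Y) − 32y_i − 2y_i², with Y = y_i + Σ_{j≠i} y_j.
First-order condition: 95 − 10y_i − 3Σ_{j≠i} y_j = 0.
Imposing symmetry (y_j = y for all j) turns Σ_{j≠i} y_j into 3y, so 95 = 19y and y = 5.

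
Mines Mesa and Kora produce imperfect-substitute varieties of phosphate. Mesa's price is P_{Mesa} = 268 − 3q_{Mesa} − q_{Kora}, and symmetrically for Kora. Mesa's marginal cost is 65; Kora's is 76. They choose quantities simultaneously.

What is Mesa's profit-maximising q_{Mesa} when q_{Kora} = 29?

29

Mine Mesa's profit: π = q_{Mesa}(268 − 3q_{Mesa} − q_{Kora}) − 65q_{Mesa}.
∂π/∂q_{Mesa} = 203 − 6q_{Mesa} − q_{Kora} = 0 ⇒ q_{Mesa} = 203/6 − (1/6)q_{Kora}.
At q_{Kora} = 29: q_{Mesa} = 203/6 − (1/6)·29 = 29.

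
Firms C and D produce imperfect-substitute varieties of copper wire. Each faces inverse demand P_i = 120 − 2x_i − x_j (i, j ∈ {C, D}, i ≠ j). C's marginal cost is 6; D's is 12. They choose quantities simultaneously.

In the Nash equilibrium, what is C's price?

Firm C's profit: π = x_C(120 − 2x_C − x_D) − 6x_C.
∂π/∂x_C = 114 − 4x_C − x_D = 0 ⇒ x_C = 28.5 − 0.25x_D.
Similarly x_D = 27 − 0.25x_C.
Substituting the second reaction function into the first: x_C = 28.5 − 0.25(27 − 0.25x_C), which gives 0.9375x_C = 21.75 ⇒ x_C = 23.2.
Then x_D = 27 − 0.25·23.2 = 21.2.
P_C = 120 − 2·23.2 − 21.2 = 52.4.

52.4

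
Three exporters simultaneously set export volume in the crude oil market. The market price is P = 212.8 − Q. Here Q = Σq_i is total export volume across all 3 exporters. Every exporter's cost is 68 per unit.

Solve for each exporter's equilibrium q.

A representative exporter's profit is π_i = q_i(212.8 − Q) − 68q_i, with Q = q_i + Σ_{j≠i} q_j.
First-order condition: 144.8 − 2q_i − Σ_{j≠i} q_j = 0.
In a symmetric equilibrium every exporter chooses the same q, so Σ_{j≠i} q_j = 2q. The condition becomes 144.8 − 4q = 0, giving q = 144.8/4 = 36.2.

36.2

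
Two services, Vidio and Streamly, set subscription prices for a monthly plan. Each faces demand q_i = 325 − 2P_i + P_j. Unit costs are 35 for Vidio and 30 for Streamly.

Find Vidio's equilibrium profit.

Vidio's profit: π = (P_{Vidio} − 35)(325 − 2P_{Vidio} + P_{Streamly}).
∂π/∂P_{Vidio} = 395 − 4P_{Vidio} + P_{Streamly} = 0 ⇒ P_{Vidio} = 98.75 + 0.25P_{Streamly}.
Similarly P_{Streamly} = 96.25 + 0.25P_{Vidio}.
Plugging P_{Streamly} into Vidio's best response: P_{Vidio} = 98.75 + 0.25(96.25 + 0.25P_{Vidio}) ⇒ 0.9375P_{Vidio} = 122.8125, so P_{Vidio} = 131.
Then P_{Streamly} = 96.25 + 0.25·131 = 129.
q_{Vidio} = 325 − 2·131 + 129 = 192.
Profit = (131 − 35)·192 = 18432.

18432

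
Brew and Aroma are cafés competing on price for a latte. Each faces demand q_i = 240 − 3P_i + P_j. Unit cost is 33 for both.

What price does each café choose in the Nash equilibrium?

Brew's profit: π = (P_{Brew} − 33)(240 − 3P_{Brew} + P_{Aroma}).
∂π/∂P_{Brew} = 339 − 6P_{Brew} + P_{Aroma} = 0 ⇒ P_{Brew} = 56.5 + (1/6)P_{Aroma}.
The game is symmetric, so in equilibrium P_{Aroma} = P_{Brew}: the reaction function gives (5/6)P_{Brew} = 56.5, hence P_{Brew} = 67.8.

67.8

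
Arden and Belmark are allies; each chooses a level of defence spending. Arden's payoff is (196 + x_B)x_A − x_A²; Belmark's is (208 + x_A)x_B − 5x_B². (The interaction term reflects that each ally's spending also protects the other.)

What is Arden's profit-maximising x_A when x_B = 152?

Expanding Arden's payoff: 196x_A + x_Bx_A − x_A².
∂π/∂x_A = 196 + x_B − 2x_A = 0, so x_A = 98 + 0.5x_B.
At x_B = 152: x_A = 98 + 0.5·152 = 174.

174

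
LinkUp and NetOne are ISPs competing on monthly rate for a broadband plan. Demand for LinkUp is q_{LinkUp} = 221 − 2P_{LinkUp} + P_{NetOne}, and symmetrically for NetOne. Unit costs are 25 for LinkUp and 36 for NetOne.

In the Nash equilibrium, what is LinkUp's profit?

8924.48

LinkUp's profit: π = (P_{LinkUp} − 25)(221 − 2P_{LinkUp} + P_{NetOne}).
∂π/∂P_{LinkUp} = 271 − 4P_{LinkUp} + P_{NetOne} = 0 ⇒ P_{LinkUp} = 67.75 + 0.25P_{NetOne}.
Similarly P_{NetOne} = 73.25 + 0.25P_{LinkUp}.
Plugging P_{NetOne} into LinkUp's best response: P_{LinkUp} = 67.75 + 0.25(73.25 + 0.25P_{LinkUp}) ⇒ 0.9375P_{LinkUp} = 86.0625, so P_{LinkUp} = 91.8.
Then P_{NetOne} = 73.25 + 0.25·91.8 = 96.2.
q_{LinkUp} = 221 − 2·91.8 + 96.2 = 133.6.
Profit = (91.8 − 25)·133.6 = 8924.48.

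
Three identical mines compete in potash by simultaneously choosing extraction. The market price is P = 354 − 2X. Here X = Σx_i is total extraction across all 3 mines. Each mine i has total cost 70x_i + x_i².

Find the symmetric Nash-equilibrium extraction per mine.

28.4

A representative mine's profit is π_i = x_i(354 − 2X) − 70x_i − x_i², with X = x_i + Σ_{j≠i} x_j.
First-order condition: 284 − 6x_i − 2Σ_{j≠i} x_j = 0.
Imposing symmetry (x_j = x for all j) turns Σ_{j≠i} x_j into 2x, so 284 = 10x and x = 28.4.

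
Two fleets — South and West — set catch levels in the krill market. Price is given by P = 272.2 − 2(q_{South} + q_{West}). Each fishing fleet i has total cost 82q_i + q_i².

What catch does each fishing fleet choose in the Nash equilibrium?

23.775

Fishing fleet South's profit: π = q_{South}(272.2 − 2(q_{South} + q_{West})) − 82q_{South} − q_{South}².
∂π/∂q_{South} = 190.2 − 6q_{South} − 2q_{West} = 0, so q_{South} = 31.7 − (1/3)q_{West}.
The game is symmetric, so in equilibrium q_{West} = q_{South}: the reaction function gives (4/3)q_{South} = 31.7, hence q_{South} = 23.775.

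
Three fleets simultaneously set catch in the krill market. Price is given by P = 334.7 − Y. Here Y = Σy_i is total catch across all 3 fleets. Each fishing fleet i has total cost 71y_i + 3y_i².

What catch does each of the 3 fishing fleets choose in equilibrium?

A representative fishing fleet's profit is π_i = y_i(334.7 − Y) − 71y_i − 3y_i², with Y = y_i + Σ_{j≠i} y_j.
First-order condition: 263.7 − 8y_i − Σ_{j≠i} y_j = 0.
With identical fishing fleets, set every y_j = y: then 263.7 − 8y − 2y = 0, i.e. y = 263.7/10 = 26.37.

26.37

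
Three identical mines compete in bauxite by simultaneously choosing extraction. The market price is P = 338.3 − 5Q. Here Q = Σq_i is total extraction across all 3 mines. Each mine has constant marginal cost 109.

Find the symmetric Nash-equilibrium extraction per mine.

11.465

A representative mine's profit is π_i = q_i(338.3 − 5Q) − 109q_i, with Q = q_i + Σ_{j≠i} q_j.
First-order condition: 229.3 − 10q_i − 5Σ_{j≠i} q_j = 0.
In a symmetric equilibrium every mine chooses the same q, so Σ_{j≠i} q_j = 2q. The condition becomes 229.3 − 20q = 0, giving q = 229.3/20 = 11.465.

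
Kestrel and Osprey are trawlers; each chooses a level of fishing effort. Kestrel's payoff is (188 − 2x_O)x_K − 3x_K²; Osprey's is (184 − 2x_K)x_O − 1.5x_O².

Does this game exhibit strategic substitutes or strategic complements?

Expanding Kestrel's payoff: 188x_K − 2x_Ox_K − 3x_K².
∂π/∂x_K = 188 − 2x_O − 6x_K = 0, so x_K = 94/3 − (1/3)x_O.
The best-response slope dx_K/dx_O = −1/3 < 0: the reaction function is downward-sloping, so the choices are strategic substitutes.

strategic substitutes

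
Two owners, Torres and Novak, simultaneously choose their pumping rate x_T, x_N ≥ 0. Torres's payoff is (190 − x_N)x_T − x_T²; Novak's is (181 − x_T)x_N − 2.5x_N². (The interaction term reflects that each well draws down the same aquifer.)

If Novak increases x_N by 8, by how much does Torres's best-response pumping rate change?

Expanding Torres's payoff: 190x_T − x_Nx_T − x_T².
∂π/∂x_T = 190 − x_N − 2x_T = 0, so x_T = 95 − 0.5x_N.
The reaction-function slope is −0.5, so an 8-unit rise in x_N moves x_T by −0.5 × 8 = −4. Torres's best response falls — the actions are strategic substitutes.

-4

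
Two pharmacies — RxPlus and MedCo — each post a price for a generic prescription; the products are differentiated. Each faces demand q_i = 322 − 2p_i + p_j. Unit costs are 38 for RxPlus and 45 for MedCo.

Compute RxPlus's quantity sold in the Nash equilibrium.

RxPlus's profit: π = (p_{RxPlus} − 38)(322 − 2p_{RxPlus} + p_{MedCo}).
∂π/∂p_{RxPlus} = 398 − 4p_{RxPlus} + p_{MedCo} = 0 ⇒ p_{RxPlus} = 99.5 + 0.25p_{MedCo}.
Similarly p_{MedCo} = 103 + 0.25p_{RxPlus}.
Solving the two reaction functions simultaneously: (1 − (0.25)(0.25))p_{RxPlus} = 99.5 + 0.25·103, so 0.9375p_{RxPlus} = 125.25 and p_{RxPlus} = 133.6.
Then p_{MedCo} = 103 + 0.25·133.6 = 136.4.
q_{RxPlus} = 322 − 2·133.6 + 136.4 = 191.2.

191.2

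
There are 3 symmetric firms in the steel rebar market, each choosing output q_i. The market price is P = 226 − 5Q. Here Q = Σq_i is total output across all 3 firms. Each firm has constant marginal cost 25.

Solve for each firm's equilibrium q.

10.05

A representative firm's profit is π_i = q_i(226 − 5Q) − 25q_i, with Q = q_i + Σ_{j≠i} q_j.
First-order condition: 201 − 10q_i − 5Σ_{j≠i} q_j = 0.
In a symmetric equilibrium every firm chooses the same q, so Σ_{j≠i} q_j = 2q. The condition becomes 201 − 20q = 0, giving q = 201/20 = 10.05.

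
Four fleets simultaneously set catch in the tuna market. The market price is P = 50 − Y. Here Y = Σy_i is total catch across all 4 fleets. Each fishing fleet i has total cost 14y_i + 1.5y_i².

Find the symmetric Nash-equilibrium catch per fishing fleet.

A representative fishing fleet's profit is π_i = y_i(50 − Y) − 14y_i − 1.5y_i², with Y = y_i + Σ_{j≠i} y_j.
First-order condition: 36 − 5y_i − Σ_{j≠i} y_j = 0.
Imposing symmetry (y_j = y for all j) turns Σ_{j≠i} y_j into 3y, so 36 = 8y and y = 4.5.

4.5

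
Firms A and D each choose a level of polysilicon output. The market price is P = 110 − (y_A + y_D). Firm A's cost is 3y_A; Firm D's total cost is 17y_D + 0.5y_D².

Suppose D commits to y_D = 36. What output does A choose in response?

Firm A's profit: π = y_A(110 − (y_A + y_D)) − 3y_A.
∂π/∂y_A = 107 − 2y_A − y_D = 0, so y_A = 53.5 − 0.5y_D.
At y_D = 36: y_A = 53.5 − 0.5·36 = 35.5.

35.5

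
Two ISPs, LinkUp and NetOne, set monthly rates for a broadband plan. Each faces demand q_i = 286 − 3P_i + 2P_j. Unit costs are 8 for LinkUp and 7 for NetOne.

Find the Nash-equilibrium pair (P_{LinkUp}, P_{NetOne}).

LinkUp's profit: π = (P_{LinkUp} − 8)(286 − 3P_{LinkUp} + 2P_{NetOne}).
∂π/∂P_{LinkUp} = 310 − 6P_{LinkUp} + 2P_{NetOne} = 0 ⇒ P_{LinkUp} = 155/3 + (1/3)P_{NetOne}.
Similarly P_{NetOne} = 307/6 + (1/3)P_{LinkUp}.
Substituting the second reaction function into the first: P_{LinkUp} = 155/3 + (1/3)(307/6 + (1/3)P_{LinkUp}), which gives (8/9)P_{LinkUp} = 1237/18 ⇒ P_{LinkUp} = 77.3125.
Then P_{NetOne} = 307/6 + (1/3)·77.3125 = 76.9375.

77.3125, 76.9375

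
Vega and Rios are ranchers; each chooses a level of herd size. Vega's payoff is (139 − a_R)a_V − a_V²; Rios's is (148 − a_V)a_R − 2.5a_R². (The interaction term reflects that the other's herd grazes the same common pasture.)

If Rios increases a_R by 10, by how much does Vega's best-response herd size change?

-5

Expanding Vega's payoff: 139a_V − a_Ra_V − a_V².
∂π/∂a_V = 139 − a_R − 2a_V = 0, so a_V = 69.5 − 0.5a_R.
The reaction-function slope is −0.5, so a 10-unit rise in a_R moves a_V by −0.5 × 10 = −5. Vega's best response falls — the actions are strategic substitutes.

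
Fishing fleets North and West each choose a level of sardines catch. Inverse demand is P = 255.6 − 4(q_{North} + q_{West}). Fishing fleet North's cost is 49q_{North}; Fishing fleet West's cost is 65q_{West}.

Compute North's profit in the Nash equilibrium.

1376.41

Fishing fleet North's profit: π = q_{North}(255.6 − 4(q_{North} + q_{West})) − 49q_{North}.
∂π/∂q_{North} = 206.6 − 8q_{North} − 4q_{West} = 0, so q_{North} = 25.825 − 0.5q_{West}.
By the same steps for West: q_{West} = 23.825 − 0.5q_{North}.
Substituting the second reaction function into the first: q_{North} = 25.825 − 0.5(23.825 − 0.5q_{North}), which gives 0.75q_{North} = 13.9125 ⇒ q_{North} = 18.55.
Then q_{West} = 23.825 − 0.5·18.55 = 14.55.
Price P = 255.6 − 4·33.1 = 123.2.
North's profit: (123.2 − 49)·18.55 = 1376.41.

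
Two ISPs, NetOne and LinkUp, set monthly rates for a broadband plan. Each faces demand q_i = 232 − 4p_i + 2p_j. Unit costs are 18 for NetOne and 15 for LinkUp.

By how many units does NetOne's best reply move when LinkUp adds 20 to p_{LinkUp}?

5

NetOne's profit: π = (p_{NetOne} − 18)(232 − 4p_{NetOne} + 2p_{LinkUp}).
∂π/∂p_{NetOne} = 304 − 8p_{NetOne} + 2p_{LinkUp} = 0 ⇒ p_{NetOne} = 38 + 0.25p_{LinkUp}.
The reaction-function slope is 0.25, so a 20-unit rise in p_{LinkUp} moves p_{NetOne} by 0.25 × 20 = 5. NetOne's best response rises — the actions are strategic complements.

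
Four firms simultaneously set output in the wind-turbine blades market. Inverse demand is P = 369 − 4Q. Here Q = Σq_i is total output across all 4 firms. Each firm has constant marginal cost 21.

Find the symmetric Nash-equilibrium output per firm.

A representative firm's profit is π_i = q_i(369 − 4Q) − 21q_i, with Q = q_i + Σ_{j≠i} q_j.
First-order condition: 348 − 8q_i − 4Σ_{j≠i} q_j = 0.
With identical firms, set every q_j = q: then 348 − 8q − 12q = 0, i.e. q = 348/20 = 17.4.

17.4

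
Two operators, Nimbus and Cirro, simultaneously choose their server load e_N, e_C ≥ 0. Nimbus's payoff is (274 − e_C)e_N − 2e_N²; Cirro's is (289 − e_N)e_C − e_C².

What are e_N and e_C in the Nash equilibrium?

Expanding Nimbus's payoff: 274e_N − e_Ce_N − 2e_N².
∂π/∂e_N = 274 − e_C − 4e_N = 0, so e_N = 68.5 − 0.25e_C.
Likewise for Cirro: e_C = 144.5 − 0.5e_N.
Substituting the second reaction function into the first: e_N = 68.5 − 0.25(144.5 − 0.5e_N), which gives 0.875e_N = 32.375 ⇒ e_N = 37.
Then e_C = 144.5 − 0.5·37 = 126.

37, 126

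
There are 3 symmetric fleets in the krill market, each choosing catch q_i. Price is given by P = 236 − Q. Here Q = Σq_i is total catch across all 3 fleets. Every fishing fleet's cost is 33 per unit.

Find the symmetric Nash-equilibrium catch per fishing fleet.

A representative fishing fleet's profit is π_i = q_i(236 − Q) − 33q_i, with Q = q_i + Σ_{j≠i} q_j.
First-order condition: 203 − 2q_i − Σ_{j≠i} q_j = 0.
Imposing symmetry (q_j = q for all j) turns Σ_{j≠i} q_j into 2q, so 203 = 4q and q = 50.75.

50.75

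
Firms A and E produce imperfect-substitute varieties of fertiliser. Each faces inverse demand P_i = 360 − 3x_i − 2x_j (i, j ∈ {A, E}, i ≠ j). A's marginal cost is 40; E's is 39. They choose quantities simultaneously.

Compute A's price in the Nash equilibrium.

159.8125

Firm A's profit: π = x_A(360 − 3x_A − 2x_E) − 40x_A.
∂π/∂x_A = 320 − 6x_A − 2x_E = 0 ⇒ x_A = 160/3 − (1/3)x_E.
Similarly x_E = 53.5 − (1/3)x_A.
Plugging x_E into A's best response: x_A = 160/3 − (1/3)(53.5 − (1/3)x_A) ⇒ (8/9)x_A = 35.5, so x_A = 39.9375.
Then x_E = 53.5 − (1/3)·39.9375 = 40.1875.
P_A = 360 − 3·39.9375 − 2·40.1875 = 159.8125.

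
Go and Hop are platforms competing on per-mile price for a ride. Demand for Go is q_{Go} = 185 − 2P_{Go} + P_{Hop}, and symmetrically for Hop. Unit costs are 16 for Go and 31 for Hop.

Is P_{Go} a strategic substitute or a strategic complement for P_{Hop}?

strategic complements

Go's profit: π = (P_{Go} − 16)(185 − 2P_{Go} + P_{Hop}).
∂π/∂P_{Go} = 217 − 4P_{Go} + P_{Hop} = 0 ⇒ P_{Go} = 54.25 + 0.25P_{Hop}.
The best-response slope dP_{Go}/dP_{Hop} = 0.25 > 0: the reaction function is upward-sloping, so the choices are strategic complements.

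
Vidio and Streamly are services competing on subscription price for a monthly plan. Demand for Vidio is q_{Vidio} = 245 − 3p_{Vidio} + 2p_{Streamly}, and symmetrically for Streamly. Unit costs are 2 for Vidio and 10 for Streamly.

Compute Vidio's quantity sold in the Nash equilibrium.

186.75

Vidio's profit: π = (p_{Vidio} − 2)(245 − 3p_{Vidio} + 2p_{Streamly}).
∂π/∂p_{Vidio} = 251 − 6p_{Vidio} + 2p_{Streamly} = 0 ⇒ p_{Vidio} = 251/6 + (1/3)p_{Streamly}.
Similarly p_{Streamly} = 275/6 + (1/3)p_{Vidio}.
Solving the two reaction functions simultaneously: (1 − (1/3)(1/3))p_{Vidio} = 251/6 + (1/3)·(275/6), so (8/9)p_{Vidio} = 514/9 and p_{Vidio} = 64.25.
Then p_{Streamly} = 275/6 + (1/3)·64.25 = 67.25.
q_{Vidio} = 245 − 3·64.25 + 2·67.25 = 186.75.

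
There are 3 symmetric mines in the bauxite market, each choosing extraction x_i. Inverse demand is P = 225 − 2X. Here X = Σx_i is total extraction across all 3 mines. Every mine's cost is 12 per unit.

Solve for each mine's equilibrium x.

A representative mine's profit is π_i = x_i(225 − 2X) − 12x_i, with X = x_i + Σ_{j≠i} x_j.
First-order condition: 213 − 4x_i − 2Σ_{j≠i} x_j = 0.
With identical mines, set every x_j = x: then 213 − 4x − 4x = 0, i.e. x = 213/8 = 26.625.

26.625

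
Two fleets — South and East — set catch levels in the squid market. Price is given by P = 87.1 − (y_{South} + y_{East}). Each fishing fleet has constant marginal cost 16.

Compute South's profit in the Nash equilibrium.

Fishing fleet South's profit: π = y_{South}(87.1 − (y_{South} + y_{East})) − 16y_{South}.
∂π/∂y_{South} = 71.1 − 2y_{South} − y_{East} = 0, so y_{South} = 35.55 − 0.5y_{East}.
The game is symmetric, so in equilibrium y_{East} = y_{South}: the reaction function gives 1.5y_{South} = 35.55, hence y_{South} = 23.7.
Price P = 87.1 − 47.4 = 39.7.
South's profit: (39.7 − 16)·23.7 = 561.69.

561.69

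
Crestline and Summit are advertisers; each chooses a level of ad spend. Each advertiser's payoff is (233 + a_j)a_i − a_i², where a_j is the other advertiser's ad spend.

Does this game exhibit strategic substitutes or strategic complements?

Crestline's payoff is (233 + a_S)a_C − a_C².
∂π/∂a_C = 233 + a_S − 2a_C = 0, so a_C = 116.5 + 0.5a_S.
The best-response slope da_C/da_S = 0.5 > 0: the reaction function is upward-sloping, so the choices are strategic complements.

strategic complements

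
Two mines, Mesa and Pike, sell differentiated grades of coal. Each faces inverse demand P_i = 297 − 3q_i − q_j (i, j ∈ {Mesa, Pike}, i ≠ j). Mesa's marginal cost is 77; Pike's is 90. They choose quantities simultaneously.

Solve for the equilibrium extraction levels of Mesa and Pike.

31.8, 29.2

Mine Mesa's profit: π = q_{Mesa}(297 − 3q_{Mesa} − q_{Pike}) − 77q_{Mesa}.
∂π/∂q_{Mesa} = 220 − 6q_{Mesa} − q_{Pike} = 0 ⇒ q_{Mesa} = 110/3 − (1/6)q_{Pike}.
Similarly q_{Pike} = 34.5 − (1/6)q_{Mesa}.
Substituting the second reaction function into the first: q_{Mesa} = 110/3 − (1/6)(34.5 − (1/6)q_{Mesa}), which gives (35/36)q_{Mesa} = 371/12 ⇒ q_{Mesa} = 31.8.
Then q_{Pike} = 34.5 − (1/6)·31.8 = 29.2.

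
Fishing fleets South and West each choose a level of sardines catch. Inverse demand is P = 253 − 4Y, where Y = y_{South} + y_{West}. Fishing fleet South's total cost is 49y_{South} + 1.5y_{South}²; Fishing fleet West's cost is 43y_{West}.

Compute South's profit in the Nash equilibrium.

665.5

Fishing fleet South's profit: π = y_{South}(253 − 4(y_{South} + y_{West})) − 49y_{South} − 1.5y_{South}².
∂π/∂y_{South} = 204 − 11y_{South} − 4y_{West} = 0, so y_{South} = 204/11 − (4/11)y_{West}.
For West: ∂π/∂y_{West} = 210 − 8y_{West} − 4y_{South} = 0 ⇒ y_{West} = 26.25 − 0.5y_{South}.
Solving the two reaction functions simultaneously: (1 − (−4/11)(−0.5))y_{South} = 204/11 − (4/11)·26.25, so (9/11)y_{South} = 9 and y_{South} = 11.
Then y_{West} = 26.25 − 0.5·11 = 20.75.
Price P = 253 − 4·31.75 = 126.
South's profit: (126 − 49)·11 − 1.5(11)² = 665.5.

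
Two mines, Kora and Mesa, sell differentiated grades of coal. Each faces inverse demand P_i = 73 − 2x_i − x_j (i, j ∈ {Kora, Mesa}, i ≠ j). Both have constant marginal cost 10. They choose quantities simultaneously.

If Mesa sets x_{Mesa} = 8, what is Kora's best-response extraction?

Mine Kora's profit: π = x_{Kora}(73 − 2x_{Kora} − x_{Mesa}) − 10x_{Kora}.
∂π/∂x_{Kora} = 63 − 4x_{Kora} − x_{Mesa} = 0 ⇒ x_{Kora} = 15.75 − 0.25x_{Mesa}.
At x_{Mesa} = 8: x_{Kora} = 15.75 − 0.25·8 = 13.75.

13.75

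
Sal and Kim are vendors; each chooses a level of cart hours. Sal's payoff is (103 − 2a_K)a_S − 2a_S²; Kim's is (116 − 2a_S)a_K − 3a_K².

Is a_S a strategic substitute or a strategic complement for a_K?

Expanding Sal's payoff: 103a_S − 2a_Ka_S − 2a_S².
∂π/∂a_S = 103 − 2a_K − 4a_S = 0, so a_S = 25.75 − 0.5a_K.
The best-response slope da_S/da_K = −0.5 < 0: the reaction function is downward-sloping, so the choices are strategic substitutes.

strategic substitutes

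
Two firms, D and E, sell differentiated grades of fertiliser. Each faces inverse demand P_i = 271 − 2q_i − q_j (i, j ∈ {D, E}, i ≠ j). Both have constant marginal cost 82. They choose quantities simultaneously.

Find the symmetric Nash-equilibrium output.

Firm D's profit: π = q_D(271 − 2q_D − q_E) − 82q_D.
∂π/∂q_D = 189 − 4q_D − q_E = 0 ⇒ q_D = 47.25 − 0.25q_E.
Setting q_D = q_E in the reaction function: q_D = 47.25 − 0.25q_D, so q_D = 47.25 / 1.25 = 37.8.

37.8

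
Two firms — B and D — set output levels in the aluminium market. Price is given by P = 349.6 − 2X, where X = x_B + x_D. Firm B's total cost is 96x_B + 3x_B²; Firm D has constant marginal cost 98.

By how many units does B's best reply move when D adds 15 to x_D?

Firm B's profit: π = x_B(349.6 − 2(x_B + x_D)) − 96x_B − 3x_B².
∂π/∂x_B = 253.6 − 10x_B − 2x_D = 0, so x_B = 25.36 − 0.2x_D.
The reaction-function slope is −0.2, so a 15-unit rise in x_D moves x_B by −0.2 × 15 = −3. B's best response falls — the actions are strategic substitutes.

-3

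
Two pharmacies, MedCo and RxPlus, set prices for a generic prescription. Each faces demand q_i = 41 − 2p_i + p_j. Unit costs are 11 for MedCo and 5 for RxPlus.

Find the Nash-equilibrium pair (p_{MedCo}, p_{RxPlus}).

20.2, 17.8

MedCo's profit: π = (p_{MedCo} − 11)(41 − 2p_{MedCo} + p_{RxPlus}).
∂π/∂p_{MedCo} = 63 − 4p_{MedCo} + p_{RxPlus} = 0 ⇒ p_{MedCo} = 15.75 + 0.25p_{RxPlus}.
Similarly p_{RxPlus} = 12.75 + 0.25p_{MedCo}.
Solving the two reaction functions simultaneously: (1 − (0.25)(0.25))p_{MedCo} = 15.75 + 0.25·12.75, so 0.9375p_{MedCo} = 18.9375 and p_{MedCo} = 20.2.
Then p_{RxPlus} = 12.75 + 0.25·20.2 = 17.8.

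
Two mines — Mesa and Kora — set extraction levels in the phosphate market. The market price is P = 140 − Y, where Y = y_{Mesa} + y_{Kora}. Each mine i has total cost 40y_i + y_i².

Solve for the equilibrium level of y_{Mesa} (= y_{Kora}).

Mine Mesa's profit: π = y_{Mesa}(140 − (y_{Mesa} + y_{Kora})) − 40y_{Mesa} − y_{Mesa}².
∂π/∂y_{Mesa} = 100 − 4y_{Mesa} − y_{Kora} = 0, so y_{Mesa} = 25 − 0.25y_{Kora}.
The game is symmetric, so in equilibrium y_{Kora} = y_{Mesa}: the reaction function gives 1.25y_{Mesa} = 25, hence y_{Mesa} = 20.

20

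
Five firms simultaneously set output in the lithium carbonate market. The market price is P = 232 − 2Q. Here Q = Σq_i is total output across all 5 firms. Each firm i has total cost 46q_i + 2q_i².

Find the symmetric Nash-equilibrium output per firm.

11.625

A representative firm's profit is π_i = q_i(232 − 2Q) − 46q_i − 2q_i², with Q = q_i + Σ_{j≠i} q_j.
First-order condition: 186 − 8q_i − 2Σ_{j≠i} q_j = 0.
In a symmetric equilibrium every firm chooses the same q, so Σ_{j≠i} q_j = 4q. The condition becomes 186 − 16q = 0, giving q = 186/16 = 11.625.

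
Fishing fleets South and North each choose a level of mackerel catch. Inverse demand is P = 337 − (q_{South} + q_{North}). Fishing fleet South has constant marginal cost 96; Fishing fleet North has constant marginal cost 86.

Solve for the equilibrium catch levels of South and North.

77, 87

Fishing fleet South's profit: π = q_{South}(337 − (q_{South} + q_{North})) − 96q_{South}.
∂π/∂q_{South} = 241 − 2q_{South} − q_{North} = 0, so q_{South} = 120.5 − 0.5q_{North}.
By the same steps for North: q_{North} = 125.5 − 0.5q_{South}.
Substituting the second reaction function into the first: q_{South} = 120.5 − 0.5(125.5 − 0.5q_{South}), which gives 0.75q_{South} = 57.75 ⇒ q_{South} = 77.
Then q_{North} = 125.5 − 0.5·77 = 87.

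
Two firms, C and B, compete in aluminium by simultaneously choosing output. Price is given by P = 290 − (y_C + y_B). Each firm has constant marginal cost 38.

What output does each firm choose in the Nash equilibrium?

84

Firm C's profit: π = y_C(290 − (y_C + y_B)) − 38y_C.
∂π/∂y_C = 252 − 2y_C − y_B = 0, so y_C = 126 − 0.5y_B.
By symmetry y_B = y_C; substituting into the reaction function, 1.5y_C = 126 and y_C = 84.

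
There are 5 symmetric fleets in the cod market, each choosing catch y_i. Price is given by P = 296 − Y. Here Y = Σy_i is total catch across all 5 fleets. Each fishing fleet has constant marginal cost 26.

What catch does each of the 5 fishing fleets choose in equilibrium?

A representative fishing fleet's profit is π_i = y_i(296 − Y) − 26y_i, with Y = y_i + Σ_{j≠i} y_j.
First-order condition: 270 − 2y_i − Σ_{j≠i} y_j = 0.
Imposing symmetry (y_j = y for all j) turns Σ_{j≠i} y_j into 4y, so 270 = 6y and y = 45.

45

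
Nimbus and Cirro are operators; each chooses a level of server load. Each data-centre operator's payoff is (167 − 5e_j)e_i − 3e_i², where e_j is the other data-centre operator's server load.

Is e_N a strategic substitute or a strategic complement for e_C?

Nimbus's payoff is (167 − 5e_C)e_N − 3e_N².
∂π/∂e_N = 167 − 5e_C − 6e_N = 0, so e_N = 167/6 − (5/6)e_C.
The best-response slope de_N/de_C = −5/6 < 0: the reaction function is downward-sloping, so the choices are strategic substitutes.

strategic substitutes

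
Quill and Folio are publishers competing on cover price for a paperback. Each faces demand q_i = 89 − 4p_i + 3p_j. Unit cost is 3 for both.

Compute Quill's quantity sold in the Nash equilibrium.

68.8

Quill's profit: π = (p_{Quill} − 3)(89 − 4p_{Quill} + 3p_{Folio}).
∂π/∂p_{Quill} = 101 − 8p_{Quill} + 3p_{Folio} = 0 ⇒ p_{Quill} = 12.625 + 0.375p_{Folio}.
By symmetry p_{Folio} = p_{Quill}; substituting into the reaction function, 0.625p_{Quill} = 12.625 and p_{Quill} = 20.2.
q_{Quill} = 89 − 4·20.2 + 3·20.2 = 68.8.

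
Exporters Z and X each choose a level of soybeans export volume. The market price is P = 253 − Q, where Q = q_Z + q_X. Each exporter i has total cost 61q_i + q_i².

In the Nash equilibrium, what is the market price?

176.2

Exporter Z's profit: π = q_Z(253 − (q_Z + q_X)) − 61q_Z − q_Z².
∂π/∂q_Z = 192 − 4q_Z − q_X = 0, so q_Z = 48 − 0.25q_X.
The game is symmetric, so in equilibrium q_X = q_Z: the reaction function gives 1.25q_Z = 48, hence q_Z = 38.4.
Equilibrium price: P = 253 − 76.8 = 176.2.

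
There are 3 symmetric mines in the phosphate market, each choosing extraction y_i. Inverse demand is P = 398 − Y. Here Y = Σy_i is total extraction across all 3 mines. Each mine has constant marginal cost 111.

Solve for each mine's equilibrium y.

71.75

A representative mine's profit is π_i = y_i(398 − Y) − 111y_i, with Y = y_i + Σ_{j≠i} y_j.
First-order condition: 287 − 2y_i − Σ_{j≠i} y_j = 0.
With identical mines, set every y_j = y: then 287 − 2y − 2y = 0, i.e. y = 287/4 = 71.75.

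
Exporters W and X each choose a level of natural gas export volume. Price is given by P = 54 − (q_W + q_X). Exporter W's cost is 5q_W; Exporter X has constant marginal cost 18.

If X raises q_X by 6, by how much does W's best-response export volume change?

-3

Exporter W's profit: π = q_W(54 − (q_W + q_X)) − 5q_W.
∂π/∂q_W = 49 − 2q_W − q_X = 0, so q_W = 24.5 − 0.5q_X.
The reaction-function slope is −0.5, so a 6-unit rise in q_X moves q_W by −0.5 × 6 = −3. W's best response falls — the actions are strategic substitutes.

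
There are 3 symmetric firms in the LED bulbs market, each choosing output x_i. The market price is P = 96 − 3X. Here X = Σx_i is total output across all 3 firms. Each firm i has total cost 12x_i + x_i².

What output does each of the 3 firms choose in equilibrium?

A representative firm's profit is π_i = x_i(96 − 3X) − 12x_i − x_i², with X = x_i + Σ_{j≠i} x_j.
First-order condition: 84 − 8x_i − 3Σ_{j≠i} x_j = 0.
With identical firms, set every x_j = x: then 84 − 8x − 6x = 0, i.e. x = 84/14 = 6.

6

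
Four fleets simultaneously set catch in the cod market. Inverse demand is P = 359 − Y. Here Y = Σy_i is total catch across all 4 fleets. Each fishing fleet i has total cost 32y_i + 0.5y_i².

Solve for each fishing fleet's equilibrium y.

A representative fishing fleet's profit is π_i = y_i(359 − Y) − 32y_i − 0.5y_i², with Y = y_i + Σ_{j≠i} y_j.
First-order condition: 327 − 3y_i − Σ_{j≠i} y_j = 0.
With identical fishing fleets, set every y_j = y: then 327 − 3y − 3y = 0, i.e. y = 327/6 = 54.5.

54.5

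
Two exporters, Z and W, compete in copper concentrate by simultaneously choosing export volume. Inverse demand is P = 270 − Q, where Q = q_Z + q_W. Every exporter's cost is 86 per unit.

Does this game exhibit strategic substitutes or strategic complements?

strategic substitutes

Exporter Z's profit: π = q_Z(270 − (q_Z + q_W)) − 86q_Z.
∂π/∂q_Z = 184 − 2q_Z − q_W = 0, so q_Z = 92 − 0.5q_W.
The best-response slope dq_Z/dq_W = −0.5 < 0: the reaction function is downward-sloping, so the choices are strategic substitutes.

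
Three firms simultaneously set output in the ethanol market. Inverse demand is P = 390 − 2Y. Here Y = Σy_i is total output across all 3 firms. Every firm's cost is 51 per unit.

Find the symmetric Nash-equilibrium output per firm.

42.375

A representative firm's profit is π_i = y_i(390 − 2Y) − 51y_i, with Y = y_i + Σ_{j≠i} y_j.
First-order condition: 339 − 4y_i − 2Σ_{j≠i} y_j = 0.
In a symmetric equilibrium every firm chooses the same y, so Σ_{j≠i} y_j = 2y. The condition becomes 339 − 8y = 0, giving y = 339/8 = 42.375.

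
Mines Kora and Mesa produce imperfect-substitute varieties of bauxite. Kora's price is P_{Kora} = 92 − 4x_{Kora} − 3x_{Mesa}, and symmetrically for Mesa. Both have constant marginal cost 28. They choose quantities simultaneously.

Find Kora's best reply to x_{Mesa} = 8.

Mine Kora's profit: π = x_{Kora}(92 − 4x_{Kora} − 3x_{Mesa}) − 28x_{Kora}.
∂π/∂x_{Kora} = 64 − 8x_{Kora} − 3x_{Mesa} = 0 ⇒ x_{Kora} = 8 − 0.375x_{Mesa}.
At x_{Mesa} = 8: x_{Kora} = 8 − 0.375·8 = 5.

5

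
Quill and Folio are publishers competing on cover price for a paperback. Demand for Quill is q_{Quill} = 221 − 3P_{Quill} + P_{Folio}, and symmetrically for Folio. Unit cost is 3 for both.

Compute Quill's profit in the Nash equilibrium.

5547

Quill's profit: π = (P_{Quill} − 3)(221 − 3P_{Quill} + P_{Folio}).
∂π/∂P_{Quill} = 230 − 6P_{Quill} + P_{Folio} = 0 ⇒ P_{Quill} = 115/3 + (1/6)P_{Folio}.
By symmetry P_{Folio} = P_{Quill}; substituting into the reaction function, (5/6)P_{Quill} = 115/3 and P_{Quill} = 46.
q_{Quill} = 221 − 3·46 + 46 = 129.
Profit = (46 − 3)·129 = 5547.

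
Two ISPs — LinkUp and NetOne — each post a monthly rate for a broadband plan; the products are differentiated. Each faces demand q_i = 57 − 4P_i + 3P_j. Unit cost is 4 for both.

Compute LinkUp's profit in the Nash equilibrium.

LinkUp's profit: π = (P_{LinkUp} − 4)(57 − 4P_{LinkUp} + 3P_{NetOne}).
∂π/∂P_{LinkUp} = 73 − 8P_{LinkUp} + 3P_{NetOne} = 0 ⇒ P_{LinkUp} = 9.125 + 0.375P_{NetOne}.
By symmetry P_{NetOne} = P_{LinkUp}; substituting into the reaction function, 0.625P_{LinkUp} = 9.125 and P_{LinkUp} = 14.6.
q_{LinkUp} = 57 − 4·14.6 + 3·14.6 = 42.4.
Profit = (14.6 − 4)·42.4 = 449.44.

449.44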